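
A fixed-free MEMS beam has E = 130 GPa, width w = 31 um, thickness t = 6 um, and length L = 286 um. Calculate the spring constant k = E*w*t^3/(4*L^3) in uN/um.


Step 1: Convert E to consistent units (1 GPa = 1000 uN/um^2).
E = 130 GPa = 130000 uN/um^2
Step 2: Compute t^3 = 6^3 = 216
Step 3: Compute L^3 = 286^3 = 23393656
Step 4: k = 130000 * 31 * 216 / (4 * 23393656)
k = 9.3025 uN/um


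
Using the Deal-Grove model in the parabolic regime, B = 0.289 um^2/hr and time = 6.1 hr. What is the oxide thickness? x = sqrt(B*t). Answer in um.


Step 1: Compute B*t = 0.289 * 6.1 = 1.7629
Step 2: x = sqrt(1.7629)
x = 1.328 um


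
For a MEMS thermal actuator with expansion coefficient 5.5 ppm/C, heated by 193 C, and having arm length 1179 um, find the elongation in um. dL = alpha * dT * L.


Step 1: Convert CTE: alpha = 5.5 ppm/C = 5.5e-6 /C
Step 2: dL = 5.5e-6 * 193 * 1179
dL = 1.2515 um


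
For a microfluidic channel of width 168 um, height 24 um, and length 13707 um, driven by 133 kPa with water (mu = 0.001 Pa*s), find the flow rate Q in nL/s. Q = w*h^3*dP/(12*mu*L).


Step 1: Convert all dimensions to SI (meters).
w = 168e-6 m, h = 24e-6 m, L = 13707e-6 m, dP = 133e3 Pa
Step 2: Q = w * h^3 * dP / (12 * mu * L)
Q = 168e-6 * (24e-6)^3 * 133e3 / (12 * 0.001 * 13707e-6) = 1.87789363e-09 m^3/s
Step 3: Convert Q from m^3/s to nL/s (1 m^3 = 1e12 nL, so multiply by 1e12).
Q = 1877.894 nL/s


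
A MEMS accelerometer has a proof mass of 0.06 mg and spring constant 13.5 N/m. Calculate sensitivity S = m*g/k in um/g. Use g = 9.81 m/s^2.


Step 1: Convert mass: m = 0.06 mg = 6.00e-08 kg
Step 2: S = m * g / k = 6.00e-08 * 9.81 / 13.5
Step 3: S = 4.36e-08 m/g
Step 4: Convert to um/g: S = 0.044 um/g


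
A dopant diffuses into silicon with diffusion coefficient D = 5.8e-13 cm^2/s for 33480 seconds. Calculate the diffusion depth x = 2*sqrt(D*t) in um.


Step 1: Compute D*t = 5.8e-13 * 33480 = 1.94184e-08 cm^2
Step 2: sqrt(D*t) = 1.3935e-04 cm
Step 3: x = 2 * 1.3935e-04 cm = 2.787e-04 cm
Step 4: Convert to um (1 cm = 1e4 um): x = 2.787 um


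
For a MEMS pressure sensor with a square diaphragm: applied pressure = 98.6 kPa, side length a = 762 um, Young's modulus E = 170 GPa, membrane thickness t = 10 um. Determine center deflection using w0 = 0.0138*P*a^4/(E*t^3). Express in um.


Step 1: Convert pressure to compatible units (E is in GPa, so P in GPa).
P = 98.6 kPa = 98.6e-6 GPa
Step 2: Compute numerator: 0.0138 * P * a^4.
a^4 = 762^4 = 337147454736
numerator = 0.0138 * 98.6e-6 * 337147454736 = 4.587498e+05
Step 3: Compute denominator: E * t^3 = 170 * 10^3 = 170000
Step 4: w0 = numerator / denominator = 4.587498e+05 / 170000 = 2.6985 um


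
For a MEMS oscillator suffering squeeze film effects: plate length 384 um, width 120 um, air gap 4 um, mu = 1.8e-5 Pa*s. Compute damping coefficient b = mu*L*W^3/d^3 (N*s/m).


Step 1: Convert to SI.
L = 384e-6 m, W = 120e-6 m, d = 4e-6 m
Step 2: W^3 = (120e-6)^3 = 1.73e-12 m^3
Step 3: d^3 = (4e-6)^3 = 6.40e-17 m^3
Step 4: b = 1.8e-5 * 384e-6 * 1.73e-12 / 6.40e-17
b = 1.87e-04 N*s/m


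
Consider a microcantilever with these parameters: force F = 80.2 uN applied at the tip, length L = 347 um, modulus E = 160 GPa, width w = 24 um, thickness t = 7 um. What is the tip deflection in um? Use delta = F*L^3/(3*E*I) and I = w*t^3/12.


Step 1: Calculate the second moment of area.
I = w * t^3 / 12 = 24 * 7^3 / 12 = 686.0 um^4
Step 2: Convert E to consistent units (1 GPa = 1000 uN/um^2).
E = 160 GPa = 160000 uN/um^2
Step 3: Calculate tip deflection.
delta = F * L^3 / (3 * E * I)
delta = 80.2 * 347^3 / (3 * 160000 * 686.0)
delta = 10.1765 um


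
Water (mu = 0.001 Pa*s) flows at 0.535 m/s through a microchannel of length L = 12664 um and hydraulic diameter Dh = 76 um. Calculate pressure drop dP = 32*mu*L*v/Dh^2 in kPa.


Step 1: Convert to SI: L = 12664e-6 m, Dh = 76e-6 m
Step 2: dP = 32 * 0.001 * 12664e-6 * 0.535 / (76e-6)^2
Step 3: dP = 37535.96 Pa
Step 4: Convert to kPa: dP = 37.54 kPa


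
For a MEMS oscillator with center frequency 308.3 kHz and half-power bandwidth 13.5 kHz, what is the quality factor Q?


Step 1: Q = f0 / bandwidth
Step 2: Q = 308.3 / 13.5
Q = 22.8


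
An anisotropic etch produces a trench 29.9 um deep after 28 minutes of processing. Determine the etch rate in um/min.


Step 1: Etch rate = depth / time
Step 2: rate = 29.9 / 28
rate = 1.068 um/min


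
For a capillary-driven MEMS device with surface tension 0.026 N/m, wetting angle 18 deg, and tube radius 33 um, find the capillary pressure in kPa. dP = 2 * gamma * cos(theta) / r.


Step 1: cos(18 deg) = 0.9511
Step 2: Convert r to m: r = 33e-6 m
Step 3: dP = 2 * 0.026 * 0.9511 / 33e-6 = 1498.7 Pa
Step 4: Convert Pa to kPa (divide by 1000).
dP = 1.5 kPa


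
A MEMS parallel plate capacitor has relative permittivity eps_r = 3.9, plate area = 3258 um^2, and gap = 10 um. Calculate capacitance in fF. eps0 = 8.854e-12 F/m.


Step 1: Convert area to m^2: A = 3258e-12 m^2
Step 2: Convert gap to m: d = 10e-6 m
Step 3: C = eps0 * eps_r * A / d
C = 8.854e-12 * 3.9 * 3258e-12 / 10e-6
Step 4: Convert to fF (multiply by 1e15).
C = 11.25 fF


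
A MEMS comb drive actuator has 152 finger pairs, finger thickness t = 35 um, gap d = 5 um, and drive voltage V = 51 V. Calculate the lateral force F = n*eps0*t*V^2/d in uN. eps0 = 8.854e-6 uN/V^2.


Step 1: Parameters: n=152, eps0=8.854e-6 uN/V^2, t=35 um, V=51 V, d=5 um
Step 2: V^2 = 2601
Step 3: F = 152 * 8.854e-6 * 35 * 2601 / 5
F = 24.503 uN


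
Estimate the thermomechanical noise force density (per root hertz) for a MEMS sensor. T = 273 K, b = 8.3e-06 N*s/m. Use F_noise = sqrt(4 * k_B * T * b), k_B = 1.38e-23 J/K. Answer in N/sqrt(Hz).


Step 1: Compute 4 * k_B * T * b
= 4 * 1.38e-23 * 273 * 8.3e-06
= 1.2508e-25 N^2/Hz
Step 2: F_noise = sqrt(1.2508e-25)
F_noise = 3.54e-13 N/sqrt(Hz)


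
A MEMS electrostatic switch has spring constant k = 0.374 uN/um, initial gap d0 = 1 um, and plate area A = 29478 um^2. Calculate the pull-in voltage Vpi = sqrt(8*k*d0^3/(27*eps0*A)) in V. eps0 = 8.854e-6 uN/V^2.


Step 1: Compute numerator: 8 * k * d0^3 = 8 * 0.374 * 1^3 = 2.992
Step 2: Compute denominator: 27 * eps0 * A = 27 * 8.854e-6 * 29478 = 7.046952
Step 3: Vpi = sqrt(2.992 / 7.046952)
Vpi = 0.65 V


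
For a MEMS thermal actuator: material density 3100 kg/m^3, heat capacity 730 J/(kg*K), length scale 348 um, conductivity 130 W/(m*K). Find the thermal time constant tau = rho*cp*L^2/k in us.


Step 1: Convert L to m: L = 348e-6 m
Step 2: L^2 = (348e-6)^2 = 1.21104e-07 m^2
Step 3: tau = 3100 * 730 * 1.21104e-07 / 130 = 2.10814117e-03 s
Step 4: Convert to microseconds (multiply by 1e6).
tau = 2108.141 us


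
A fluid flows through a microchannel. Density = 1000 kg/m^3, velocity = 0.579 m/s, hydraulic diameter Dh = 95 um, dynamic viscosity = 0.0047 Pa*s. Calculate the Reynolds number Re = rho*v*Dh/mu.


Step 1: Convert Dh to meters: Dh = 95e-6 m
Step 2: Re = rho * v * Dh / mu
Re = 1000 * 0.579 * 95e-6 / 0.0047
Re = 11.703


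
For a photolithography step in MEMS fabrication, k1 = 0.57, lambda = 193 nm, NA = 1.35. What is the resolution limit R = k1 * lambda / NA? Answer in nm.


Step 1: Identify values: k1 = 0.57, lambda = 193 nm, NA = 1.35
Step 2: R = k1 * lambda / NA
R = 0.57 * 193 / 1.35
R = 81.5 nm


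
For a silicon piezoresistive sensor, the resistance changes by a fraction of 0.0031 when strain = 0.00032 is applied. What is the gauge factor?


Step 1: Identify values.
dR/R = 0.0031, strain = 0.00032
Step 2: GF = (dR/R) / strain = 0.0031 / 0.00032
GF = 9.7


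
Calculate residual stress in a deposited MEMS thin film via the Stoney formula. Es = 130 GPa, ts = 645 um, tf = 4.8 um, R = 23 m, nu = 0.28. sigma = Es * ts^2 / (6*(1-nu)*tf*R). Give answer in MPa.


Step 1: Compute numerator: Es * ts^2 = 130 * 645^2 = 54083250 (GPa*um^2)
Step 2: Compute denominator (R in um): 6*(1-nu)*tf*R = 6*0.72*4.8*23e6 = 476928000.0 (um^2)
Step 3: sigma (GPa) = 54083250 / 476928000.0 = 1.13399e-01 GPa
Step 4: Convert to MPa (x1000): sigma = 113.4 MPa


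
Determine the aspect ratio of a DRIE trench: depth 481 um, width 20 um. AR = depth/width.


Step 1: AR = depth / width
Step 2: AR = 481 / 20
AR = 24.1


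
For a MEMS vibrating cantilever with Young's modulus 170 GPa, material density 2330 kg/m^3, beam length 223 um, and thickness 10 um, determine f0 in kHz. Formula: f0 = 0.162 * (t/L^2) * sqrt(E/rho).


Step 1: Convert units to SI.
t_SI = 10e-6 m, L_SI = 223e-6 m
Step 2: Calculate sqrt(E/rho).
sqrt(170e9 / 2330) = 8541.74 m/s
Step 3: Compute f0.
f0 = 0.162 * 10e-6 / (223e-6)^2 * 8541.74 = 278260.5 Hz = 278.26 kHz


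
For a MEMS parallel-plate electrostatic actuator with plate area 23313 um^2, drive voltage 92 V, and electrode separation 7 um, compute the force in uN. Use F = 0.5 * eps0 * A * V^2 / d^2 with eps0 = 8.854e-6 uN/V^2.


Step 1: Identify parameters.
eps0 = 8.854e-6 uN/V^2, A = 23313 um^2, V = 92 V, d = 7 um
Step 2: Compute V^2 = 92^2 = 8464
Step 3: Compute d^2 = 7^2 = 49
Step 4: F = 0.5 * 8.854e-6 * 23313 * 8464 / 49
F = 17.827 uN


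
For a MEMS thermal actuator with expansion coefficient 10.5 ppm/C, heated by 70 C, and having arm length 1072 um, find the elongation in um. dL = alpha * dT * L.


Step 1: Convert CTE: alpha = 10.5 ppm/C = 10.5e-6 /C
Step 2: dL = 10.5e-6 * 70 * 1072
dL = 0.7879 um


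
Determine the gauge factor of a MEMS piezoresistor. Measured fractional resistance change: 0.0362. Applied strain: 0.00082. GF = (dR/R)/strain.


Step 1: Identify values.
dR/R = 0.0362, strain = 0.00082
Step 2: GF = (dR/R) / strain = 0.0362 / 0.00082
GF = 44.1


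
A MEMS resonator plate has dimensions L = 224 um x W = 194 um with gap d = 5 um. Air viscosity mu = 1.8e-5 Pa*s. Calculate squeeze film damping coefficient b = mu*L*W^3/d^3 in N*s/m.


Step 1: Convert to SI.
L = 224e-6 m, W = 194e-6 m, d = 5e-6 m
Step 2: W^3 = (194e-6)^3 = 7.30e-12 m^3
Step 3: d^3 = (5e-6)^3 = 1.25e-16 m^3
Step 4: b = 1.8e-5 * 224e-6 * 7.30e-12 / 1.25e-16
b = 2.36e-04 N*s/m


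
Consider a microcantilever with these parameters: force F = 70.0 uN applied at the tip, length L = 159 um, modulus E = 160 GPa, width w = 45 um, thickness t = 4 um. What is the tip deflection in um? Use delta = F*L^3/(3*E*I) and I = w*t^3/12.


Step 1: Calculate the second moment of area.
I = w * t^3 / 12 = 45 * 4^3 / 12 = 240.0 um^4
Step 2: Convert E to consistent units (1 GPa = 1000 uN/um^2).
E = 160 GPa = 160000 uN/um^2
Step 3: Calculate tip deflection.
delta = F * L^3 / (3 * E * I)
delta = 70.0 * 159^3 / (3 * 160000 * 240.0)
delta = 2.4425 um


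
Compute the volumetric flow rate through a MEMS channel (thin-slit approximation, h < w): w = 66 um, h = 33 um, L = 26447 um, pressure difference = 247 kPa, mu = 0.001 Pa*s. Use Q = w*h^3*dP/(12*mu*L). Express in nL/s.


Step 1: Convert all dimensions to SI (meters).
w = 66e-6 m, h = 33e-6 m, L = 26447e-6 m, dP = 247e3 Pa
Step 2: Q = w * h^3 * dP / (12 * mu * L)
Q = 66e-6 * (33e-6)^3 * 247e3 / (12 * 0.001 * 26447e-6) = 1.84597174e-09 m^3/s
Step 3: Convert Q from m^3/s to nL/s (1 m^3 = 1e12 nL, so multiply by 1e12).
Q = 1845.972 nL/s


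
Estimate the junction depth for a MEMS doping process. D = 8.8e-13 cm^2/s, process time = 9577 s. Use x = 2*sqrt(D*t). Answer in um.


Step 1: Compute D*t = 8.8e-13 * 9577 = 8.42776e-09 cm^2
Step 2: sqrt(D*t) = 9.18028e-05 cm
Step 3: x = 2 * 9.18028e-05 cm = 1.836056e-04 cm
Step 4: Convert to um (1 cm = 1e4 um): x = 1.836 um


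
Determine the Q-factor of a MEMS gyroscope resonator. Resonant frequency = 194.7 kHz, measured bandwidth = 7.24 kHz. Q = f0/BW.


Step 1: Q = f0 / bandwidth
Step 2: Q = 194.7 / 7.24
Q = 26.9


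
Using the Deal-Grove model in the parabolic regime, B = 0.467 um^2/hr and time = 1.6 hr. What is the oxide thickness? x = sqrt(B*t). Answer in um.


Step 1: Compute B*t = 0.467 * 1.6 = 0.7472
Step 2: x = sqrt(0.7472)
x = 0.864 um


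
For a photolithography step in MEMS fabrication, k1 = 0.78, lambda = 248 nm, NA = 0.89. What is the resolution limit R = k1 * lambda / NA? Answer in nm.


Step 1: Identify values: k1 = 0.78, lambda = 248 nm, NA = 0.89
Step 2: R = k1 * lambda / NA
R = 0.78 * 248 / 0.89
R = 217.3 nm


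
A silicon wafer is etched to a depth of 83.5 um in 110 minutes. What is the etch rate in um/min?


Step 1: Etch rate = depth / time
Step 2: rate = 83.5 / 110
rate = 0.759 um/min


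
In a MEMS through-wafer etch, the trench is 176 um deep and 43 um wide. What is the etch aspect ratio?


Step 1: AR = depth / width
Step 2: AR = 176 / 43
AR = 4.1


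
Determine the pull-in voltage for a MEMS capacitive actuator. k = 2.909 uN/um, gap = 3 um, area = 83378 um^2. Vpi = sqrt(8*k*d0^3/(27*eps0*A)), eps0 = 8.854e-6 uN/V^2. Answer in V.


Step 1: Compute numerator: 8 * k * d0^3 = 8 * 2.909 * 3^3 = 628.344
Step 2: Compute denominator: 27 * eps0 * A = 27 * 8.854e-6 * 83378 = 19.932178
Step 3: Vpi = sqrt(628.344 / 19.932178)
Vpi = 5.61 V


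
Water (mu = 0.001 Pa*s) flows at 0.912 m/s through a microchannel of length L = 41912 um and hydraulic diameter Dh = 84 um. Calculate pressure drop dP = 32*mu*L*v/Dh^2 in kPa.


Step 1: Convert to SI: L = 41912e-6 m, Dh = 84e-6 m
Step 2: dP = 32 * 0.001 * 41912e-6 * 0.912 / (84e-6)^2
Step 3: dP = 173350.31 Pa
Step 4: Convert to kPa: dP = 173.35 kPa


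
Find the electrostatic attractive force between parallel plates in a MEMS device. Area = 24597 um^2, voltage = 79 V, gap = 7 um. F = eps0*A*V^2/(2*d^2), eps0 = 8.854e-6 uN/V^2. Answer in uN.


Step 1: Identify parameters.
eps0 = 8.854e-6 uN/V^2, A = 24597 um^2, V = 79 V, d = 7 um
Step 2: Compute V^2 = 79^2 = 6241
Step 3: Compute d^2 = 7^2 = 49
Step 4: F = 0.5 * 8.854e-6 * 24597 * 6241 / 49
F = 13.869 uN


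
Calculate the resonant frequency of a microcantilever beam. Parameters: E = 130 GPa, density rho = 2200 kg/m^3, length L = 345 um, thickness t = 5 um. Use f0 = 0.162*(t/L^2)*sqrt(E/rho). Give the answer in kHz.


Step 1: Convert units to SI.
t_SI = 5e-6 m, L_SI = 345e-6 m
Step 2: Calculate sqrt(E/rho).
sqrt(130e9 / 2200) = 7687.06 m/s
Step 3: Compute f0.
f0 = 0.162 * 5e-6 / (345e-6)^2 * 7687.06 = 52312.7 Hz = 52.31 kHz


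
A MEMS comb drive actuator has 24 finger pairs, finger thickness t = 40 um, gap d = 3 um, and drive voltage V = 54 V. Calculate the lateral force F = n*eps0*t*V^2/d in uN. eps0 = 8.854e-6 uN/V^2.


Step 1: Parameters: n=24, eps0=8.854e-6 uN/V^2, t=40 um, V=54 V, d=3 um
Step 2: V^2 = 2916
Step 3: F = 24 * 8.854e-6 * 40 * 2916 / 3
F = 8.262 uN


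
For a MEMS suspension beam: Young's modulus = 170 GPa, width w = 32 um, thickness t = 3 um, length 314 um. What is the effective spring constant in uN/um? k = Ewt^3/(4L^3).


Step 1: Convert E to consistent units (1 GPa = 1000 uN/um^2).
E = 170 GPa = 170000 uN/um^2
Step 2: Compute t^3 = 3^3 = 27
Step 3: Compute L^3 = 314^3 = 30959144
Step 4: k = 170000 * 32 * 27 / (4 * 30959144)
k = 1.1861 uN/um


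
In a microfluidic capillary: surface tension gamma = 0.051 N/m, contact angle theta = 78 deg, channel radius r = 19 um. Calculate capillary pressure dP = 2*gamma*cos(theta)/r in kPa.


Step 1: cos(78 deg) = 0.2079
Step 2: Convert r to m: r = 19e-6 m
Step 3: dP = 2 * 0.051 * 0.2079 / 19e-6 = 1116.1 Pa
Step 4: Convert Pa to kPa (divide by 1000).
dP = 1.12 kPa


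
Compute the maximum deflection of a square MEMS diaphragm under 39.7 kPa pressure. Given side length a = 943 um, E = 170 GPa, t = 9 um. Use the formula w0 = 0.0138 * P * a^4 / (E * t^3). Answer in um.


Step 1: Convert pressure to compatible units (E is in GPa, so P in GPa).
P = 39.7 kPa = 39.7e-6 GPa
Step 2: Compute numerator: 0.0138 * P * a^4.
a^4 = 943^4 = 790763784001
numerator = 0.0138 * 39.7e-6 * 790763784001 = 4.332278e+05
Step 3: Compute denominator: E * t^3 = 170 * 9^3 = 123930
Step 4: w0 = numerator / denominator = 4.332278e+05 / 123930 = 3.4957 um


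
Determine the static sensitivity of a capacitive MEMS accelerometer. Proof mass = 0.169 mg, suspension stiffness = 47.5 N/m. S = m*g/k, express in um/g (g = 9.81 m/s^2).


Step 1: Convert mass: m = 0.169 mg = 1.69e-07 kg
Step 2: S = m * g / k = 1.69e-07 * 9.81 / 47.5
Step 3: S = 3.49e-08 m/g
Step 4: Convert to um/g: S = 0.035 um/g


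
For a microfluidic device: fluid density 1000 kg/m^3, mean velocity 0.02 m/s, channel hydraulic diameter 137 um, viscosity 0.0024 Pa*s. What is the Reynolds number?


Step 1: Convert Dh to meters: Dh = 137e-6 m
Step 2: Re = rho * v * Dh / mu
Re = 1000 * 0.02 * 137e-6 / 0.0024
Re = 1.142


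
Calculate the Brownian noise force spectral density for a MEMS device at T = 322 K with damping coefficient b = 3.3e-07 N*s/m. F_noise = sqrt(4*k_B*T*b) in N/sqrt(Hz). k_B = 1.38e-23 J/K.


Step 1: Compute 4 * k_B * T * b
= 4 * 1.38e-23 * 322 * 3.3e-07
= 5.8656e-27 N^2/Hz
Step 2: F_noise = sqrt(5.8656e-27)
F_noise = 7.66e-14 N/sqrt(Hz)


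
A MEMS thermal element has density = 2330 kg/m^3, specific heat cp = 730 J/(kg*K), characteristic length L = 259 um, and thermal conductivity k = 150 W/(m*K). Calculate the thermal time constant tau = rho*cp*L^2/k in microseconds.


Step 1: Convert L to m: L = 259e-6 m
Step 2: L^2 = (259e-6)^2 = 6.7081e-08 m^2
Step 3: tau = 2330 * 730 * 6.7081e-08 / 150 = 7.6065382e-04 s
Step 4: Convert to microseconds (multiply by 1e6).
tau = 760.654 us


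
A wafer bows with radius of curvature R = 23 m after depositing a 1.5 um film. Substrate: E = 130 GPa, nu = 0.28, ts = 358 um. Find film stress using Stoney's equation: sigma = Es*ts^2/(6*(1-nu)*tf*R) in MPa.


Step 1: Compute numerator: Es * ts^2 = 130 * 358^2 = 16661320 (GPa*um^2)
Step 2: Compute denominator (R in um): 6*(1-nu)*tf*R = 6*0.72*1.5*23e6 = 149040000.0 (um^2)
Step 3: sigma (GPa) = 16661320 / 149040000.0 = 1.11791e-01 GPa
Step 4: Convert to MPa (x1000): sigma = 111.8 MPa


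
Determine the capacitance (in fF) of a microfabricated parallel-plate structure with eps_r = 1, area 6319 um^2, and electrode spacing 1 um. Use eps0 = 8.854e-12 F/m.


Step 1: Convert area to m^2: A = 6319e-12 m^2
Step 2: Convert gap to m: d = 1e-6 m
Step 3: C = eps0 * eps_r * A / d
C = 8.854e-12 * 1 * 6319e-12 / 1e-6
Step 4: Convert to fF (multiply by 1e15).
C = 55.95 fF


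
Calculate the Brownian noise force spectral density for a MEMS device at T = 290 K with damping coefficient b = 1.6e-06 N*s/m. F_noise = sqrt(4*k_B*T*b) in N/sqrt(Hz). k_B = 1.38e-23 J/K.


Step 1: Compute 4 * k_B * T * b
= 4 * 1.38e-23 * 290 * 1.6e-06
= 2.5613e-26 N^2/Hz
Step 2: F_noise = sqrt(2.5613e-26)
F_noise = 1.60e-13 N/sqrt(Hz)


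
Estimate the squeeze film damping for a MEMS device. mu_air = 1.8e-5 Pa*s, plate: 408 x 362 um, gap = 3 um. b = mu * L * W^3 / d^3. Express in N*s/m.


Step 1: Convert to SI.
L = 408e-6 m, W = 362e-6 m, d = 3e-6 m
Step 2: W^3 = (362e-6)^3 = 4.74e-11 m^3
Step 3: d^3 = (3e-6)^3 = 2.70e-17 m^3
Step 4: b = 1.8e-5 * 408e-6 * 4.74e-11 / 2.70e-17
b = 1.29e-02 N*s/m


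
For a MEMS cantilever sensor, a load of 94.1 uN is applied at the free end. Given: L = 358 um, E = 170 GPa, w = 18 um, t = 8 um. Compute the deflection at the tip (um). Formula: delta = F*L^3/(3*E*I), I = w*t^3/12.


Step 1: Calculate the second moment of area.
I = w * t^3 / 12 = 18 * 8^3 / 12 = 768.0 um^4
Step 2: Convert E to consistent units (1 GPa = 1000 uN/um^2).
E = 170 GPa = 170000 uN/um^2
Step 3: Calculate tip deflection.
delta = F * L^3 / (3 * E * I)
delta = 94.1 * 358^3 / (3 * 170000 * 768.0)
delta = 11.0232 um


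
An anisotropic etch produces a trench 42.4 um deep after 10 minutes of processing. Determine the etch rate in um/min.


Step 1: Etch rate = depth / time
Step 2: rate = 42.4 / 10
rate = 4.24 um/min


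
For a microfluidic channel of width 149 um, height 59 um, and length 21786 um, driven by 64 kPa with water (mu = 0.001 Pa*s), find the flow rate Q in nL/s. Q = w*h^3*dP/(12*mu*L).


Step 1: Convert all dimensions to SI (meters).
w = 149e-6 m, h = 59e-6 m, L = 21786e-6 m, dP = 64e3 Pa
Step 2: Q = w * h^3 * dP / (12 * mu * L)
Q = 149e-6 * (59e-6)^3 * 64e3 / (12 * 0.001 * 21786e-6) = 7.49140941e-09 m^3/s
Step 3: Convert Q from m^3/s to nL/s (1 m^3 = 1e12 nL, so multiply by 1e12).
Q = 7491.409 nL/s


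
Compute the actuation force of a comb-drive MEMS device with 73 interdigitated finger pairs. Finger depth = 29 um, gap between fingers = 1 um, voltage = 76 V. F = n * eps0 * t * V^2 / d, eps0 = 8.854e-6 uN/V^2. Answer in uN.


Step 1: Parameters: n=73, eps0=8.854e-6 uN/V^2, t=29 um, V=76 V, d=1 um
Step 2: V^2 = 5776
Step 3: F = 73 * 8.854e-6 * 29 * 5776 / 1
F = 108.265 uN


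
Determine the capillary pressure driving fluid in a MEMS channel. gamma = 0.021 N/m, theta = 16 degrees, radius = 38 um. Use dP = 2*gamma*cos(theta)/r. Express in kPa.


Step 1: cos(16 deg) = 0.9613
Step 2: Convert r to m: r = 38e-6 m
Step 3: dP = 2 * 0.021 * 0.9613 / 38e-6 = 1062.5 Pa
Step 4: Convert Pa to kPa (divide by 1000).
dP = 1.06 kPa


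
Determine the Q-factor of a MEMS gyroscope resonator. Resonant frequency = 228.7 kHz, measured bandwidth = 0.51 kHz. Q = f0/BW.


Step 1: Q = f0 / bandwidth
Step 2: Q = 228.7 / 0.51
Q = 448.4


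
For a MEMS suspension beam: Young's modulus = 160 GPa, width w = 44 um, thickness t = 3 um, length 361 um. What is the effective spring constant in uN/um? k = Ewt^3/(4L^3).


Step 1: Convert E to consistent units (1 GPa = 1000 uN/um^2).
E = 160 GPa = 160000 uN/um^2
Step 2: Compute t^3 = 3^3 = 27
Step 3: Compute L^3 = 361^3 = 47045881
Step 4: k = 160000 * 44 * 27 / (4 * 47045881)
k = 1.0101 uN/um


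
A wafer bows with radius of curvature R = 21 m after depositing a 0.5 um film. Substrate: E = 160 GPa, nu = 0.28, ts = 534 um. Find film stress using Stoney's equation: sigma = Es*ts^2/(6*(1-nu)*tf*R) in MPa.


Step 1: Compute numerator: Es * ts^2 = 160 * 534^2 = 45624960 (GPa*um^2)
Step 2: Compute denominator (R in um): 6*(1-nu)*tf*R = 6*0.72*0.5*21e6 = 45360000.0 (um^2)
Step 3: sigma (GPa) = 45624960 / 45360000.0 = 1.005841e+00 GPa
Step 4: Convert to MPa (x1000): sigma = 1005.8 MPa


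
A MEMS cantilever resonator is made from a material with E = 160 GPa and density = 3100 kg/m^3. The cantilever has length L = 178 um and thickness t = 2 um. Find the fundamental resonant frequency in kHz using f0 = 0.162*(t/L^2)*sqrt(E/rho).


Step 1: Convert units to SI.
t_SI = 2e-6 m, L_SI = 178e-6 m
Step 2: Calculate sqrt(E/rho).
sqrt(160e9 / 3100) = 7184.21 m/s
Step 3: Compute f0.
f0 = 0.162 * 2e-6 / (178e-6)^2 * 7184.21 = 73465.6 Hz = 73.47 kHz


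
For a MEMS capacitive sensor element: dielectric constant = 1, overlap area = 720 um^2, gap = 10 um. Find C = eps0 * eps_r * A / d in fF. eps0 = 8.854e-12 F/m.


Step 1: Convert area to m^2: A = 720e-12 m^2
Step 2: Convert gap to m: d = 10e-6 m
Step 3: C = eps0 * eps_r * A / d
C = 8.854e-12 * 1 * 720e-12 / 10e-6
Step 4: Convert to fF (multiply by 1e15).
C = 0.64 fF


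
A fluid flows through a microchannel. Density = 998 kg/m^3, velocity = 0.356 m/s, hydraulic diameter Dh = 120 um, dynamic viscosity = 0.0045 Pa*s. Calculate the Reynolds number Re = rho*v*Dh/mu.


Step 1: Convert Dh to meters: Dh = 120e-6 m
Step 2: Re = rho * v * Dh / mu
Re = 998 * 0.356 * 120e-6 / 0.0045
Re = 9.474


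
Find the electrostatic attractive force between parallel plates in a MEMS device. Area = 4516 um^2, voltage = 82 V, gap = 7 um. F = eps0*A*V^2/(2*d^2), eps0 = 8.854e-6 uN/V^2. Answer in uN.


Step 1: Identify parameters.
eps0 = 8.854e-6 uN/V^2, A = 4516 um^2, V = 82 V, d = 7 um
Step 2: Compute V^2 = 82^2 = 6724
Step 3: Compute d^2 = 7^2 = 49
Step 4: F = 0.5 * 8.854e-6 * 4516 * 6724 / 49
F = 2.743 uN


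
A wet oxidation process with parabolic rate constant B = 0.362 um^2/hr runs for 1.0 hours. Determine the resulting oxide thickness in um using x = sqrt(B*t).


Step 1: Compute B*t = 0.362 * 1.0 = 0.362
Step 2: x = sqrt(0.362)
x = 0.602 um


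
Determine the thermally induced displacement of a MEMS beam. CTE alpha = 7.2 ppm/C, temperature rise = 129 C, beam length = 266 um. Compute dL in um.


Step 1: Convert CTE: alpha = 7.2 ppm/C = 7.2e-6 /C
Step 2: dL = 7.2e-6 * 129 * 266
dL = 0.2471 um


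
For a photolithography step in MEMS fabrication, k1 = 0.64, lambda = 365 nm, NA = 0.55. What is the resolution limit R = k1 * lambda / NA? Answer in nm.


Step 1: Identify values: k1 = 0.64, lambda = 365 nm, NA = 0.55
Step 2: R = k1 * lambda / NA
R = 0.64 * 365 / 0.55
R = 424.7 nm


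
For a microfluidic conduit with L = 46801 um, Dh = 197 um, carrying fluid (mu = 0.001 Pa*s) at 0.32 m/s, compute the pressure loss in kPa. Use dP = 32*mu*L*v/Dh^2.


Step 1: Convert to SI: L = 46801e-6 m, Dh = 197e-6 m
Step 2: dP = 32 * 0.001 * 46801e-6 * 0.32 / (197e-6)^2
Step 3: dP = 12348.74 Pa
Step 4: Convert to kPa: dP = 12.35 kPa


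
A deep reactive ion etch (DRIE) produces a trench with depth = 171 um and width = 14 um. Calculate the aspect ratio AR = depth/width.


Step 1: AR = depth / width
Step 2: AR = 171 / 14
AR = 12.2


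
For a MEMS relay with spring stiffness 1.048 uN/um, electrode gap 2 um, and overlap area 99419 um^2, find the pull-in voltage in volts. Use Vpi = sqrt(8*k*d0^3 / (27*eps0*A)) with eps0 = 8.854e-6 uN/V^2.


Step 1: Compute numerator: 8 * k * d0^3 = 8 * 1.048 * 2^3 = 67.072
Step 2: Compute denominator: 27 * eps0 * A = 27 * 8.854e-6 * 99419 = 23.766907
Step 3: Vpi = sqrt(67.072 / 23.766907)
Vpi = 1.68 V


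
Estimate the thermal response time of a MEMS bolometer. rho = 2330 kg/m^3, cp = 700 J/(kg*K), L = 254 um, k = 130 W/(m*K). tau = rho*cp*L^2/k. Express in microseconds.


Step 1: Convert L to m: L = 254e-6 m
Step 2: L^2 = (254e-6)^2 = 6.4516e-08 m^2
Step 3: tau = 2330 * 700 * 6.4516e-08 / 130 = 8.0942766e-04 s
Step 4: Convert to microseconds (multiply by 1e6).
tau = 809.428 us


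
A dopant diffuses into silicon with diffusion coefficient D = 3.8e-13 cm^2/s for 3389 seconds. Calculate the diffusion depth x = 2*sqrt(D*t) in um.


Step 1: Compute D*t = 3.8e-13 * 3389 = 1.28782e-09 cm^2
Step 2: sqrt(D*t) = 3.5886e-05 cm
Step 3: x = 2 * 3.5886e-05 cm = 7.1772e-05 cm
Step 4: Convert to um (1 cm = 1e4 um): x = 0.718 um


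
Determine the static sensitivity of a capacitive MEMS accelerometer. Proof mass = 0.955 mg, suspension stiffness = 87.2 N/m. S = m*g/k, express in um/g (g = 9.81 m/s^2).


Step 1: Convert mass: m = 0.955 mg = 9.55e-07 kg
Step 2: S = m * g / k = 9.55e-07 * 9.81 / 87.2
Step 3: S = 1.07e-07 m/g
Step 4: Convert to um/g: S = 0.107 um/g


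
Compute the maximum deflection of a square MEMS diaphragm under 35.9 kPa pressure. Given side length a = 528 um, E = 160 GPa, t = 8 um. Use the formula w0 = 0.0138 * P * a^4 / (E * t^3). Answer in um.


Step 1: Convert pressure to compatible units (E is in GPa, so P in GPa).
P = 35.9 kPa = 35.9e-6 GPa
Step 2: Compute numerator: 0.0138 * P * a^4.
a^4 = 528^4 = 77720518656
numerator = 0.0138 * 35.9e-6 * 77720518656 = 3.85e+04
Step 3: Compute denominator: E * t^3 = 160 * 8^3 = 81920
Step 4: w0 = numerator / denominator = 3.85e+04 / 81920 = 0.47 um


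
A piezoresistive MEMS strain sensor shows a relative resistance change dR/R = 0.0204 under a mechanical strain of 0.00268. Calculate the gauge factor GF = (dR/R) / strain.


Step 1: Identify values.
dR/R = 0.0204, strain = 0.00268
Step 2: GF = (dR/R) / strain = 0.0204 / 0.00268
GF = 7.6


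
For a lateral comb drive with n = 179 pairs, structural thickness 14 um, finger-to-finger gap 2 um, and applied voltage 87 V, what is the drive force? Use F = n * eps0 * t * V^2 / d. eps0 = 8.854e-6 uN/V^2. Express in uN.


Step 1: Parameters: n=179, eps0=8.854e-6 uN/V^2, t=14 um, V=87 V, d=2 um
Step 2: V^2 = 7569
Step 3: F = 179 * 8.854e-6 * 14 * 7569 / 2
F = 83.971 uN


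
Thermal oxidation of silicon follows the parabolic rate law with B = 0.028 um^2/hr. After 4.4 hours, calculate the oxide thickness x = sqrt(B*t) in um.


Step 1: Compute B*t = 0.028 * 4.4 = 0.1232
Step 2: x = sqrt(0.1232)
x = 0.351 um


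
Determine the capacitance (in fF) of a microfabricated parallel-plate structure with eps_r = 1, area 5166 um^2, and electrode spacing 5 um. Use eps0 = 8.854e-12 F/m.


Step 1: Convert area to m^2: A = 5166e-12 m^2
Step 2: Convert gap to m: d = 5e-6 m
Step 3: C = eps0 * eps_r * A / d
C = 8.854e-12 * 1 * 5166e-12 / 5e-6
Step 4: Convert to fF (multiply by 1e15).
C = 9.15 fF


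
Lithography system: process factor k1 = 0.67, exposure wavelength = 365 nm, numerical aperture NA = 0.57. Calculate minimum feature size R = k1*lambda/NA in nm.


Step 1: Identify values: k1 = 0.67, lambda = 365 nm, NA = 0.57
Step 2: R = k1 * lambda / NA
R = 0.67 * 365 / 0.57
R = 429.0 nm


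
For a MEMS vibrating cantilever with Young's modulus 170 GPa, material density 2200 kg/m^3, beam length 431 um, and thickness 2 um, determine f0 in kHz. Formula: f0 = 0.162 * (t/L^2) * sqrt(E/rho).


Step 1: Convert units to SI.
t_SI = 2e-6 m, L_SI = 431e-6 m
Step 2: Calculate sqrt(E/rho).
sqrt(170e9 / 2200) = 8790.49 m/s
Step 3: Compute f0.
f0 = 0.162 * 2e-6 / (431e-6)^2 * 8790.49 = 15332.2 Hz = 15.33 kHz


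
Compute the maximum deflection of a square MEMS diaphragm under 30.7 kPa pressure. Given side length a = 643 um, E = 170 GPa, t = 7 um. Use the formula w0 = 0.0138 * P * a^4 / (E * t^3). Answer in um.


Step 1: Convert pressure to compatible units (E is in GPa, so P in GPa).
P = 30.7 kPa = 30.7e-6 GPa
Step 2: Compute numerator: 0.0138 * P * a^4.
a^4 = 643^4 = 170940075601
numerator = 0.0138 * 30.7e-6 * 170940075601 = 7.24205e+04
Step 3: Compute denominator: E * t^3 = 170 * 7^3 = 58310
Step 4: w0 = numerator / denominator = 7.24205e+04 / 58310 = 1.242 um


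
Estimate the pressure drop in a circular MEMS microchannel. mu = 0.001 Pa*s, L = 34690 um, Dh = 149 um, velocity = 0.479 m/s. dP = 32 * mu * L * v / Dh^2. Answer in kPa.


Step 1: Convert to SI: L = 34690e-6 m, Dh = 149e-6 m
Step 2: dP = 32 * 0.001 * 34690e-6 * 0.479 / (149e-6)^2
Step 3: dP = 23950.65 Pa
Step 4: Convert to kPa: dP = 23.95 kPa


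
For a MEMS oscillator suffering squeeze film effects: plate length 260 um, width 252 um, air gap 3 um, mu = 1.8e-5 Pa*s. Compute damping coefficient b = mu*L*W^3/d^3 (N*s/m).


Step 1: Convert to SI.
L = 260e-6 m, W = 252e-6 m, d = 3e-6 m
Step 2: W^3 = (252e-6)^3 = 1.60e-11 m^3
Step 3: d^3 = (3e-6)^3 = 2.70e-17 m^3
Step 4: b = 1.8e-5 * 260e-6 * 1.60e-11 / 2.70e-17
b = 2.77e-03 N*s/m


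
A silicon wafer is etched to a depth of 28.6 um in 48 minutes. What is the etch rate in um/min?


Step 1: Etch rate = depth / time
Step 2: rate = 28.6 / 48
rate = 0.596 um/min


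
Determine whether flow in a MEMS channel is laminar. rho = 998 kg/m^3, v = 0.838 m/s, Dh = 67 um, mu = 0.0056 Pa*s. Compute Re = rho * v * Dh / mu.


Step 1: Convert Dh to meters: Dh = 67e-6 m
Step 2: Re = rho * v * Dh / mu
Re = 998 * 0.838 * 67e-6 / 0.0056
Re = 10.006
Since Re = 10.006 is below ~2300, the flow is laminar.


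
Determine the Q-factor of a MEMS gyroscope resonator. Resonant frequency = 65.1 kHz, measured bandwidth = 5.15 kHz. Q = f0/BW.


Step 1: Q = f0 / bandwidth
Step 2: Q = 65.1 / 5.15
Q = 12.6


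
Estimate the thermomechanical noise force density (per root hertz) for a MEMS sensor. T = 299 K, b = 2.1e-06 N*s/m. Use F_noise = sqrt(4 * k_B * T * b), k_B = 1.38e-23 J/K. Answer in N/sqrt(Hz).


Step 1: Compute 4 * k_B * T * b
= 4 * 1.38e-23 * 299 * 2.1e-06
= 3.4660e-26 N^2/Hz
Step 2: F_noise = sqrt(3.4660e-26)
F_noise = 1.86e-13 N/sqrt(Hz)


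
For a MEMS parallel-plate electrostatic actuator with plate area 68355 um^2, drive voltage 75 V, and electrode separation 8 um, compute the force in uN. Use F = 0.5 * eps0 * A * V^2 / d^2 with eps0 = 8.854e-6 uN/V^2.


Step 1: Identify parameters.
eps0 = 8.854e-6 uN/V^2, A = 68355 um^2, V = 75 V, d = 8 um
Step 2: Compute V^2 = 75^2 = 5625
Step 3: Compute d^2 = 8^2 = 64
Step 4: F = 0.5 * 8.854e-6 * 68355 * 5625 / 64
F = 26.596 uN


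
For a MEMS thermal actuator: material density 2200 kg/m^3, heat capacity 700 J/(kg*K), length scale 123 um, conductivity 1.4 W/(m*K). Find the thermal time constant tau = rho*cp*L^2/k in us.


Step 1: Convert L to m: L = 123e-6 m
Step 2: L^2 = (123e-6)^2 = 1.5129e-08 m^2
Step 3: tau = 2200 * 700 * 1.5129e-08 / 1.4 = 1.66419e-02 s
Step 4: Convert to microseconds (multiply by 1e6).
tau = 16641.9 us


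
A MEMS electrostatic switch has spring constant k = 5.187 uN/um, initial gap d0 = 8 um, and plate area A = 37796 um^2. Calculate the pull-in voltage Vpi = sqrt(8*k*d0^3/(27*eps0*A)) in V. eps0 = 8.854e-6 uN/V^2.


Step 1: Compute numerator: 8 * k * d0^3 = 8 * 5.187 * 8^3 = 21245.952
Step 2: Compute denominator: 27 * eps0 * A = 27 * 8.854e-6 * 37796 = 9.035436
Step 3: Vpi = sqrt(21245.952 / 9.035436)
Vpi = 48.49 V


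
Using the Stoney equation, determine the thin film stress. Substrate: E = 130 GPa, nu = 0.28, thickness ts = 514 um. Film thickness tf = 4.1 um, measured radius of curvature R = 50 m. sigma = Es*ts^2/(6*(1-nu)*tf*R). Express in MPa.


Step 1: Compute numerator: Es * ts^2 = 130 * 514^2 = 34345480 (GPa*um^2)
Step 2: Compute denominator (R in um): 6*(1-nu)*tf*R = 6*0.72*4.1*50e6 = 885600000.0 (um^2)
Step 3: sigma (GPa) = 34345480 / 885600000.0 = 3.8782e-02 GPa
Step 4: Convert to MPa (x1000): sigma = 38.8 MPa


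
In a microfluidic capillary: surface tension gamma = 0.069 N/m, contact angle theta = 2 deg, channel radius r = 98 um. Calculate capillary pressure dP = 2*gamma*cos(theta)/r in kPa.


Step 1: cos(2 deg) = 0.9994
Step 2: Convert r to m: r = 98e-6 m
Step 3: dP = 2 * 0.069 * 0.9994 / 98e-6 = 1407.3 Pa
Step 4: Convert Pa to kPa (divide by 1000).
dP = 1.41 kPa


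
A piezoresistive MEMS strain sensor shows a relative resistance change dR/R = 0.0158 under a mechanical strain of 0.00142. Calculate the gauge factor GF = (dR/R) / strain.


Step 1: Identify values.
dR/R = 0.0158, strain = 0.00142
Step 2: GF = (dR/R) / strain = 0.0158 / 0.00142
GF = 11.1


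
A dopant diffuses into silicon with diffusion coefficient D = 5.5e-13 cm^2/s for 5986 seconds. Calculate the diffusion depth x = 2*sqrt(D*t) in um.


Step 1: Compute D*t = 5.5e-13 * 5986 = 3.2923e-09 cm^2
Step 2: sqrt(D*t) = 5.73786e-05 cm
Step 3: x = 2 * 5.73786e-05 cm = 1.147572e-04 cm
Step 4: Convert to um (1 cm = 1e4 um): x = 1.148 um


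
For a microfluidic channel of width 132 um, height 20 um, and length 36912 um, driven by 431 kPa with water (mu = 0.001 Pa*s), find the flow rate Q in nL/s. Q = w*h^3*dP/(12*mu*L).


Step 1: Convert all dimensions to SI (meters).
w = 132e-6 m, h = 20e-6 m, L = 36912e-6 m, dP = 431e3 Pa
Step 2: Q = w * h^3 * dP / (12 * mu * L)
Q = 132e-6 * (20e-6)^3 * 431e3 / (12 * 0.001 * 36912e-6) = 1.02752492e-09 m^3/s
Step 3: Convert Q from m^3/s to nL/s (1 m^3 = 1e12 nL, so multiply by 1e12).
Q = 1027.525 nL/s


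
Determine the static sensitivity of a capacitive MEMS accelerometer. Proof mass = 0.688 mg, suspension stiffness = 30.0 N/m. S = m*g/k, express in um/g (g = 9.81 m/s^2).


Step 1: Convert mass: m = 0.688 mg = 6.88e-07 kg
Step 2: S = m * g / k = 6.88e-07 * 9.81 / 30.0
Step 3: S = 2.25e-07 m/g
Step 4: Convert to um/g: S = 0.225 um/g


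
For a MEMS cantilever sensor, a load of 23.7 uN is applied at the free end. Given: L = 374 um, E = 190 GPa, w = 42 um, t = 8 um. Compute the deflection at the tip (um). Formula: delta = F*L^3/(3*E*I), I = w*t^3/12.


Step 1: Calculate the second moment of area.
I = w * t^3 / 12 = 42 * 8^3 / 12 = 1792.0 um^4
Step 2: Convert E to consistent units (1 GPa = 1000 uN/um^2).
E = 190 GPa = 190000 uN/um^2
Step 3: Calculate tip deflection.
delta = F * L^3 / (3 * E * I)
delta = 23.7 * 374^3 / (3 * 190000 * 1792.0)
delta = 1.2138 um


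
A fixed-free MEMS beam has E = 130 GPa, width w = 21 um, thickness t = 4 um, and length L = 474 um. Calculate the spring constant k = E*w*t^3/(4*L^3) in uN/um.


Step 1: Convert E to consistent units (1 GPa = 1000 uN/um^2).
E = 130 GPa = 130000 uN/um^2
Step 2: Compute t^3 = 4^3 = 64
Step 3: Compute L^3 = 474^3 = 106496424
Step 4: k = 130000 * 21 * 64 / (4 * 106496424)
k = 0.4102 uN/um


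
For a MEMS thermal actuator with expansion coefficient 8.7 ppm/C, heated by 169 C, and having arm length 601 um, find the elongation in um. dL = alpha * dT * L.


Step 1: Convert CTE: alpha = 8.7 ppm/C = 8.7e-6 /C
Step 2: dL = 8.7e-6 * 169 * 601
dL = 0.8837 um


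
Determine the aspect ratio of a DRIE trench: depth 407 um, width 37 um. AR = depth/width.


Step 1: AR = depth / width
Step 2: AR = 407 / 37
AR = 11.0


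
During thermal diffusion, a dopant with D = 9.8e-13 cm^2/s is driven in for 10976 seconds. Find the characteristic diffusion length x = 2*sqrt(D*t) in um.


Step 1: Compute D*t = 9.8e-13 * 10976 = 1.075648e-08 cm^2
Step 2: sqrt(D*t) = 1.03713e-04 cm
Step 3: x = 2 * 1.03713e-04 cm = 2.07426e-04 cm
Step 4: Convert to um (1 cm = 1e4 um): x = 2.074 um


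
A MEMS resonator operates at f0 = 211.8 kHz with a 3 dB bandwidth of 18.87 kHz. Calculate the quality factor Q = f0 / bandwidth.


Step 1: Q = f0 / bandwidth
Step 2: Q = 211.8 / 18.87
Q = 11.2


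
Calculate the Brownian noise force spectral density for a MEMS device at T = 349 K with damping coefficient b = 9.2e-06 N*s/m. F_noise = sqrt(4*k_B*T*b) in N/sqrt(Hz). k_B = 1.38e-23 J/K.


Step 1: Compute 4 * k_B * T * b
= 4 * 1.38e-23 * 349 * 9.2e-06
= 1.7724e-25 N^2/Hz
Step 2: F_noise = sqrt(1.7724e-25)
F_noise = 4.21e-13 N/sqrt(Hz)


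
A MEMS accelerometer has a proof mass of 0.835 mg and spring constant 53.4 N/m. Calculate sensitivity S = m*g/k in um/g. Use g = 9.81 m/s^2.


Step 1: Convert mass: m = 0.835 mg = 8.35e-07 kg
Step 2: S = m * g / k = 8.35e-07 * 9.81 / 53.4
Step 3: S = 1.53e-07 m/g
Step 4: Convert to um/g: S = 0.153 um/g


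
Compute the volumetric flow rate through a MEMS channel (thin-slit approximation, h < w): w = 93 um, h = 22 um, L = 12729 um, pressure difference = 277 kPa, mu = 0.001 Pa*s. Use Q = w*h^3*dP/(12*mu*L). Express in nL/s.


Step 1: Convert all dimensions to SI (meters).
w = 93e-6 m, h = 22e-6 m, L = 12729e-6 m, dP = 277e3 Pa
Step 2: Q = w * h^3 * dP / (12 * mu * L)
Q = 93e-6 * (22e-6)^3 * 277e3 / (12 * 0.001 * 12729e-6) = 1.79578867e-09 m^3/s
Step 3: Convert Q from m^3/s to nL/s (1 m^3 = 1e12 nL, so multiply by 1e12).
Q = 1795.789 nL/s


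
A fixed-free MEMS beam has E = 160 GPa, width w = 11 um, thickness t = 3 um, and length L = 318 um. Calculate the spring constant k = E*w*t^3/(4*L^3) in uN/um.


Step 1: Convert E to consistent units (1 GPa = 1000 uN/um^2).
E = 160 GPa = 160000 uN/um^2
Step 2: Compute t^3 = 3^3 = 27
Step 3: Compute L^3 = 318^3 = 32157432
Step 4: k = 160000 * 11 * 27 / (4 * 32157432)
k = 0.3694 uN/um


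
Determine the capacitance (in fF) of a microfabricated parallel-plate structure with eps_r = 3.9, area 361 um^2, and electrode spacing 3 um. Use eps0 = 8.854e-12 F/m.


Step 1: Convert area to m^2: A = 361e-12 m^2
Step 2: Convert gap to m: d = 3e-6 m
Step 3: C = eps0 * eps_r * A / d
C = 8.854e-12 * 3.9 * 361e-12 / 3e-6
Step 4: Convert to fF (multiply by 1e15).
C = 4.16 fF


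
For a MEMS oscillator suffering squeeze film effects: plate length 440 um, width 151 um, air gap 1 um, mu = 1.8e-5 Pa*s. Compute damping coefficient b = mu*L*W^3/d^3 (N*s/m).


Step 1: Convert to SI.
L = 440e-6 m, W = 151e-6 m, d = 1e-6 m
Step 2: W^3 = (151e-6)^3 = 3.44e-12 m^3
Step 3: d^3 = (1e-6)^3 = 1.00e-18 m^3
Step 4: b = 1.8e-5 * 440e-6 * 3.44e-12 / 1.00e-18
b = 2.73e-02 N*s/m


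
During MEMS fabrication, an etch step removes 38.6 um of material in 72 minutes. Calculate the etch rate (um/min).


Step 1: Etch rate = depth / time
Step 2: rate = 38.6 / 72
rate = 0.536 um/min


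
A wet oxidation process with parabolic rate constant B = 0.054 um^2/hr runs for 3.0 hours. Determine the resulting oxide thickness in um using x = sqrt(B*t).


Step 1: Compute B*t = 0.054 * 3.0 = 0.162
Step 2: x = sqrt(0.162)
x = 0.402 um


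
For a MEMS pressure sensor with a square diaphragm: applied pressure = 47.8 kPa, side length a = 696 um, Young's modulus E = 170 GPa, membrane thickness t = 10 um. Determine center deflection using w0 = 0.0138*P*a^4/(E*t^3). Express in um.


Step 1: Convert pressure to compatible units (E is in GPa, so P in GPa).
P = 47.8 kPa = 47.8e-6 GPa
Step 2: Compute numerator: 0.0138 * P * a^4.
a^4 = 696^4 = 234658861056
numerator = 0.0138 * 47.8e-6 * 234658861056 = 1.5479e+05
Step 3: Compute denominator: E * t^3 = 170 * 10^3 = 170000
Step 4: w0 = numerator / denominator = 1.5479e+05 / 170000 = 0.9105 um
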